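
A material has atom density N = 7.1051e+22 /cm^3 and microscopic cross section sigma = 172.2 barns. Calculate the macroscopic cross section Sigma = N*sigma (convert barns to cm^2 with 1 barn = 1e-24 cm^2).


Sigma = N * sigma_barns * 1e-24
Sigma = 7.1051e+22 * 172.2 * 1e-24
Sigma = 12.235 /cm

12.235


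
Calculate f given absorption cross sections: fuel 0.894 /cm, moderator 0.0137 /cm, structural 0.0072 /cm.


f = Sigma_a_fuel / (Sigma_a_fuel + Sigma_a_mod + Sigma_a_other)
f = 0.894 / (0.894 + 0.0137 + 0.0072)
f = 0.97716

0.97716


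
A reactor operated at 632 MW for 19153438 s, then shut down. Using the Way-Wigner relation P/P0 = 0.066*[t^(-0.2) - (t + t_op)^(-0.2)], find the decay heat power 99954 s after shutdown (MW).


P/P0 = 0.066 * [t^(-0.2) - (t + t_op)^(-0.2)]
P/P0 = 0.066 * [99954^(-0.2) - (99954 + 19153438)^(-0.2)]
P/P0 = 0.066 * [0.1000092 - 0.03492196] = 0.004295758
P = 632 * 0.004295758 = 2.7149 MW

2.7149


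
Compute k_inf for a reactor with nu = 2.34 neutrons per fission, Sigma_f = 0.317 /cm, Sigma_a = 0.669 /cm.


k_inf = nu * Sigma_f / Sigma_a
k_inf = 2.34 * 0.317 / 0.669
k_inf = 1.1088

1.1088


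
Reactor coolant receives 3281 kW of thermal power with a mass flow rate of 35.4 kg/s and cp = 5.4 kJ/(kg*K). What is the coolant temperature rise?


dT = Q / (m_dot * cp)
dT = 3281 / (35.4 * 5.4)
dT = 17.164 C

17.164


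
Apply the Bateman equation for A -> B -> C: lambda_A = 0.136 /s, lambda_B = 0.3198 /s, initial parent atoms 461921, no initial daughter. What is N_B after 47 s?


N_B(t) = lambda_A * N_A0 / (lambda_B - lambda_A) * [exp(-lambda_A*t) - exp(-lambda_B*t)]
exp(-0.136*47) = 0.001674903; exp(-0.3198*47) = 2.966835e-07
N_B = 0.136 * 461921 / (0.3198 - 0.136) * (0.001674903 - 2.966835e-07)
N_B = 572.37

572.37


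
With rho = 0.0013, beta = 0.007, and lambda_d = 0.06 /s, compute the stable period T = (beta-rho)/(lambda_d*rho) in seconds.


T = (beta - rho) / (lambda_d * rho)
T = (0.007 - 0.0013) / (0.06 * 0.0013)
T = 73.077 s

73.077


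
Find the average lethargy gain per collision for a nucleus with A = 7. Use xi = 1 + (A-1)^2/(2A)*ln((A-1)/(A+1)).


xi = 1 + (A-1)^2/(2A) * ln((A-1)/(A+1))
xi = 1 + (7-1)^2/(2*7) * ln((7-1)/(7 +1))
xi = 0.26025

0.26025


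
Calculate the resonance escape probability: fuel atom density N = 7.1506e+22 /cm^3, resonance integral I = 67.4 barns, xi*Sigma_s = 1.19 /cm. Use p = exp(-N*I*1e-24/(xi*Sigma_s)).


p = exp(-N * I * 1e-24 / (xi*Sigma_s))
p = exp(-7.1506e+22 * 67.4 * 1e-24 / 1.19)
p = 0.017422

0.017422


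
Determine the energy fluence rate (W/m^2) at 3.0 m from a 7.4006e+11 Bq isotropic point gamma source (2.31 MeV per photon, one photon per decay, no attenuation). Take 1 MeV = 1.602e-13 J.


psi = A * E * 1.602e-13 / (4*pi*r^2)
psi = 7.4006e+11 * 2.31 * 1.602e-13 / (4*pi*3.0^2)
psi = 0.0024215 W/m^2

0.0024215


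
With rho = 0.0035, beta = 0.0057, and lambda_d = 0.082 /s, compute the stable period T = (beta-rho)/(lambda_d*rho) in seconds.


T = (beta - rho) / (lambda_d * rho)
T = (0.0057 - 0.0035) / (0.082 * 0.0035)
T = 7.6655 s

7.6655


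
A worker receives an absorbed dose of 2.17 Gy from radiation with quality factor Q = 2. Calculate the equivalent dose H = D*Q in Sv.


H = D * Q
H = 2.17 * 2
H = 4.3400 Sv

4.3400


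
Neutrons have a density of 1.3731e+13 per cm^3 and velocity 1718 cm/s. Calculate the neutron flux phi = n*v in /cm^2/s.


phi = n * v
phi = 1.3731e+13 * 1718
phi = 2.3590e+16 /cm^2/s

2.3590e+16


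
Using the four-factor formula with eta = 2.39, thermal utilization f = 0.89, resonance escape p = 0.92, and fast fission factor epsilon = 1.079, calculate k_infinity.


k_inf = eta * f * p * epsilon
k_inf = 2.39 * 0.89 * 0.92 * 1.079
k_inf = 2.1115

2.1115


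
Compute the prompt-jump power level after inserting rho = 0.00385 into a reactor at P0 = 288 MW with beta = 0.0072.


P1/P0 = beta / (beta - rho)
P1/P0 = 0.0072 / (0.0072 - 0.00385) = 2.149254
P1 = 288 * 2.149254 = 618.99 MW

618.99


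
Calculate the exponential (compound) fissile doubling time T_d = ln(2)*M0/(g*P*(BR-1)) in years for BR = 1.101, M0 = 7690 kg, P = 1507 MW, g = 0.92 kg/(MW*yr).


Breeding gain G = BR - 1 = 1.101 - 1 = 0.101
Fissile production rate = g * P * G = 0.92 * 1507 * 0.101 = 140.03044 kg/yr
T_d = ln(2) * M0 / (g * P * G)
T_d = ln(2) * 7690 / 140.03044 = 38.065 yr

38.065


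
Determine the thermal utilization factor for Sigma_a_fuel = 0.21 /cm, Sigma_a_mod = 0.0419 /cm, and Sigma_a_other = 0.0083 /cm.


f = Sigma_a_fuel / (Sigma_a_fuel + Sigma_a_mod + Sigma_a_other)
f = 0.21 / (0.21 + 0.0419 + 0.0083)
f = 0.80707

0.80707


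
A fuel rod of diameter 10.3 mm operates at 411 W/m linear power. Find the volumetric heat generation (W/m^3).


r = D / 2 / 1000 = 10.3 / 2 / 1000 = 0.00515 m
q''' = q' / (pi * r^2)
q''' = 411 / (pi * 0.00515^2)
q''' = 4.9326e+06 W/m^3

4.9326e+06


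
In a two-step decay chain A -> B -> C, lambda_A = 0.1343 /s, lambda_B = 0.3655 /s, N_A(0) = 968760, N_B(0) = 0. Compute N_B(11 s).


N_B(t) = lambda_A * N_A0 / (lambda_B - lambda_A) * [exp(-lambda_A*t) - exp(-lambda_B*t)]
exp(-0.1343*11) = 0.2282531; exp(-0.3655*11) = 0.01794399
N_B = 0.1343 * 968760 / (0.3655 - 0.1343) * (0.2282531 - 0.01794399)
N_B = 118348

118348


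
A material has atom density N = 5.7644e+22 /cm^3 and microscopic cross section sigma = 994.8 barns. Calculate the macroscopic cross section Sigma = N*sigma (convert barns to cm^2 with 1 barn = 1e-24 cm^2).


Sigma = N * sigma_barns * 1e-24
Sigma = 5.7644e+22 * 994.8 * 1e-24
Sigma = 57.344 /cm

57.344


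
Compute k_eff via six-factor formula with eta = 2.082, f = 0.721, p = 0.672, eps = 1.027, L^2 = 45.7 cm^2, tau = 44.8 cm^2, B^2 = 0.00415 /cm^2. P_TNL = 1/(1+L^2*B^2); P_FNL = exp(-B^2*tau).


k_inf = eta*f*p*eps = 2.082*0.721*0.672*1.027 = 1.035990
P_TNL = 1/(1 + L^2*B^2) = 1/(1 + 45.7*0.00415) = 0.8405798
P_FNL = exp(-B^2*tau) = exp(-0.00415*44.8) = 0.8303400
k_eff = k_inf * P_TNL * P_FNL = 1.035990 * 0.8405798 * 0.8303400
k_eff = 0.72309

0.72309


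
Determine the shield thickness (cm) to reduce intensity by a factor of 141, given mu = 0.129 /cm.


x = ln(factor) / mu
x = ln(141) / 0.129
x = 38.362 cm

38.362


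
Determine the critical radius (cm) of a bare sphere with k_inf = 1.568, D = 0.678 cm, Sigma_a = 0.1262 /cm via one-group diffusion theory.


L^2 = D / Sigma_a = 0.678 / 0.1262 = 5.372425 cm^2
B_m^2 = (k_inf - 1) / L^2 = (1.568 - 1) / 5.372425 = 0.1057251 /cm^2
For a bare sphere: B_g = pi/R, so R_c = pi / sqrt(B_m^2)
R_c = pi / sqrt(0.1057251) = 9.6619 cm

9.6619


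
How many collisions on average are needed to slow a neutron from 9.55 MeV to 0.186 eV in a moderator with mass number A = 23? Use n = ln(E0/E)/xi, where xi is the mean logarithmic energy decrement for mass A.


xi = 1 + (A-1)^2/(2A)*ln((A-1)/(A+1)) = 0.08448899 (for A = 23)
n = ln(E0/E) / xi
n = ln(9.55e6 / 0.186) / 0.08448899
n = ln(5.134409e+07) / 0.08448899 = 210.13

210.13


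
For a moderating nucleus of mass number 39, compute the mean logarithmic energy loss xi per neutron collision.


xi = 1 + (A-1)^2/(2A) * ln((A-1)/(A+1))
xi = 1 + (39-1)^2/(2*39) * ln((39-1)/(39 +1))
xi = 0.050416

0.050416


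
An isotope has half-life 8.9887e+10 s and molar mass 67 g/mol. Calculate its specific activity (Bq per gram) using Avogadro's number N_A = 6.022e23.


lambda = ln(2) / t_half = ln(2) / 8.9887e+10 = 7.711317e-12 /s
SA = lambda * N_A / M
SA = 7.711317e-12 * 6.022e23 / 67
SA = 6.9310e+10 Bq/g

6.9310e+10


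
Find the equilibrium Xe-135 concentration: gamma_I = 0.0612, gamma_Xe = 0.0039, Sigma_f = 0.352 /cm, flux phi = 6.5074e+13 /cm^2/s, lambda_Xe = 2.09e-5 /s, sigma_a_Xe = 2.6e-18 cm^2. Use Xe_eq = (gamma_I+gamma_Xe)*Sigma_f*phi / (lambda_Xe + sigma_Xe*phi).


Xe_eq = (gamma_I + gamma_Xe) * Sigma_f * phi / (lambda_Xe + sigma_Xe * phi)
Numerator = (0.0612 + 0.0039) * 0.352 * 6.5074e+13 = 1.491184e+12
Denominator = 2.09e-5 + 2.6e-18 * 6.5074e+13 = 1.900924e-04
Xe_eq = 1.491184e+12 / 1.900924e-04 = 7.8445e+15 /cm^3

7.8445e+15


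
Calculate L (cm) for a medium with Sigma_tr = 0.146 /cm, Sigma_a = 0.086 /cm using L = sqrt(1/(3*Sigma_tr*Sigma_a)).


D = 1 / (3 * Sigma_tr) = 1 / (3 * 0.146) = 2.283105 cm
L = sqrt(D / Sigma_a)
L = sqrt(2.283105 / 0.086)
L = 5.1524 cm

5.1524


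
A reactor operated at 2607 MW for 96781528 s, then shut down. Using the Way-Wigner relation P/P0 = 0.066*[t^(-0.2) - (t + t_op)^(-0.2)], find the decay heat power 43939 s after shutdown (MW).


P/P0 = 0.066 * [t^(-0.2) - (t + t_op)^(-0.2)]
P/P0 = 0.066 * [43939^(-0.2) - (43939 + 96781528)^(-0.2)]
P/P0 = 0.066 * [0.1178772 - 0.02528146] = 0.006111319
P = 2607 * 0.006111319 = 15.932 MW

15.932


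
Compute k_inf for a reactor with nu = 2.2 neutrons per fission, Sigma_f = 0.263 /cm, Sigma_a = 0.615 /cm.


k_inf = nu * Sigma_f / Sigma_a
k_inf = 2.2 * 0.263 / 0.615
k_inf = 0.94081

0.94081


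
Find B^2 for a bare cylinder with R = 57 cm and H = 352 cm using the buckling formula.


B^2 = (2.405/R)^2 + (pi/H)^2
B^2 = (2.405/57)^2 + (pi/352)^2
B^2 = 0.0018599 /cm^2

0.0018599


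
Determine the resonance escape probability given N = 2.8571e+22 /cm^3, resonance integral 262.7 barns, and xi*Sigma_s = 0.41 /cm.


p = exp(-N * I * 1e-24 / (xi*Sigma_s))
p = exp(-2.8571e+22 * 262.7 * 1e-24 / 0.41)
p = 1.1211e-08

1.1211e-08


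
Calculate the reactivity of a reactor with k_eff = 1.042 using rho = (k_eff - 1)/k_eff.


rho = (k_eff - 1) / k_eff
rho = (1.042 - 1) / 1.042
rho = 0.040307

0.040307


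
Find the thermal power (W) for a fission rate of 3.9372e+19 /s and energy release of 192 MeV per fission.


P = fission_rate * E_MeV * 1.602e-13
P = 3.9372e+19 * 192 * 1.602e-13
P = 1.2110e+09 W

1.2110e+09


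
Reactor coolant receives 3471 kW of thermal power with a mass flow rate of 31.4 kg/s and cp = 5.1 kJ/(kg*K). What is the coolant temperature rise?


dT = Q / (m_dot * cp)
dT = 3471 / (31.4 * 5.1)
dT = 21.675 C

21.675


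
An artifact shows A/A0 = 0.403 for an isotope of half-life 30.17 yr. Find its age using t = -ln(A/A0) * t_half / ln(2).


lambda = ln(2) / t_half = ln(2) / 30.17 = 0.02297472 /yr
t = -ln(A/A0) / lambda
t = -ln(0.403) / 0.02297472
t = 39.557 yr

39.557


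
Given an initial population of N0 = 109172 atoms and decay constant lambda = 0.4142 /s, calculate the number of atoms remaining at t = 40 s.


N = N0 * exp(-lambda * t)
N = 109172 * exp(-0.4142 * 40)
N = 0.0069618

0.0069618


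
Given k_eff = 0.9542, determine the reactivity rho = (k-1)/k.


rho = (k_eff - 1) / k_eff
rho = (0.9542 - 1) / 0.9542
rho = -0.047998

-0.047998


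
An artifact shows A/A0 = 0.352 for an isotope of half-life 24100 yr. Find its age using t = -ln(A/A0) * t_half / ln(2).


lambda = ln(2) / t_half = ln(2) / 24100 = 2.876129e-05 /yr
t = -ln(A/A0) / lambda
t = -ln(0.352) / 2.876129e-05
t = 36303 yr

36303


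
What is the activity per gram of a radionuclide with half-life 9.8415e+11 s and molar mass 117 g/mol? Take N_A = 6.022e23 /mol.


lambda = ln(2) / t_half = ln(2) / 9.8415e+11 = 7.043105e-13 /s
SA = lambda * N_A / M
SA = 7.043105e-13 * 6.022e23 / 117
SA = 3.6251e+09 Bq/g

3.6251e+09


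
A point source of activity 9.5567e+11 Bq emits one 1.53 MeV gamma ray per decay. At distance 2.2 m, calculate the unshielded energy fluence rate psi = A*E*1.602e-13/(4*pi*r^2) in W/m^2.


psi = A * E * 1.602e-13 / (4*pi*r^2)
psi = 9.5567e+11 * 1.53 * 1.602e-13 / (4*pi*2.2^2)
psi = 0.0038513 W/m^2

0.0038513


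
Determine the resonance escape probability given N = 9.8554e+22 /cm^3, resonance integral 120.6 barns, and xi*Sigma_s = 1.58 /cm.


p = exp(-N * I * 1e-24 / (xi*Sigma_s))
p = exp(-9.8554e+22 * 120.6 * 1e-24 / 1.58)
p = 5.4076e-04

5.4076e-04


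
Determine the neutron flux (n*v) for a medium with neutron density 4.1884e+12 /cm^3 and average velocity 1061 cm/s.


phi = n * v
phi = 4.1884e+12 * 1061
phi = 4.4439e+15 /cm^2/s

4.4439e+15


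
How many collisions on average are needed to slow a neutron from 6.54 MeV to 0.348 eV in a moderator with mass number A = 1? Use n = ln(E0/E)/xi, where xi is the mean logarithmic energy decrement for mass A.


xi = 1 + (A-1)^2/(2A)*ln((A-1)/(A+1)) = 1 (for A = 1)
n = ln(E0/E) / xi
n = ln(6.54e6 / 0.348) / 1
n = ln(1.879310e+07) / 1 = 16.749

16.749


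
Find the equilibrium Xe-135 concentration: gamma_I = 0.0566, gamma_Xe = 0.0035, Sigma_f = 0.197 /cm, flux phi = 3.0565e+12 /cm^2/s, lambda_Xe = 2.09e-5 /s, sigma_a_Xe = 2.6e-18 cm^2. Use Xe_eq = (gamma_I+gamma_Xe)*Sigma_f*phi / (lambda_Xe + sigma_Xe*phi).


Xe_eq = (gamma_I + gamma_Xe) * Sigma_f * phi / (lambda_Xe + sigma_Xe * phi)
Numerator = (0.0566 + 0.0035) * 0.197 * 3.0565e+12 = 3.618804e+10
Denominator = 2.09e-5 + 2.6e-18 * 3.0565e+12 = 2.884690e-05
Xe_eq = 3.618804e+10 / 2.884690e-05 = 1.2545e+15 /cm^3

1.2545e+15


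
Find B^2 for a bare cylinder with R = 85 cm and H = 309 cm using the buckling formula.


B^2 = (2.405/R)^2 + (pi/H)^2
B^2 = (2.405/85)^2 + (pi/309)^2
B^2 = 9.0392e-04 /cm^2

9.0392e-04


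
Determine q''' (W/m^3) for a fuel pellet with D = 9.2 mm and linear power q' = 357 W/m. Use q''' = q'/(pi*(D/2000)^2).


r = D / 2 / 1000 = 9.2 / 2 / 1000 = 0.0046 m
q''' = q' / (pi * r^2)
q''' = 357 / (pi * 0.0046^2)
q''' = 5.3704e+06 W/m^3

5.3704e+06


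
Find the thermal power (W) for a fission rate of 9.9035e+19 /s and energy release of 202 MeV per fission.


P = fission_rate * E_MeV * 1.602e-13
P = 9.9035e+19 * 202 * 1.602e-13
P = 3.2048e+09 W

3.2048e+09


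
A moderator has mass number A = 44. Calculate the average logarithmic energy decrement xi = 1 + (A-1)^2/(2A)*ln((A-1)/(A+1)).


xi = 1 + (A-1)^2/(2A) * ln((A-1)/(A+1))
xi = 1 + (44-1)^2/(2*44) * ln((44-1)/(44 +1))
xi = 0.044774

0.044774


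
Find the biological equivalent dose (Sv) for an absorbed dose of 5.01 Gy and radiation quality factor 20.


H = D * Q
H = 5.01 * 20
H = 100.20 Sv

100.20


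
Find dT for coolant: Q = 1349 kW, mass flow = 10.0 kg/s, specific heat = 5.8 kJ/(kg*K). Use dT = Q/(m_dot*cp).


dT = Q / (m_dot * cp)
dT = 1349 / (10.0 * 5.8)
dT = 23.259 C

23.259


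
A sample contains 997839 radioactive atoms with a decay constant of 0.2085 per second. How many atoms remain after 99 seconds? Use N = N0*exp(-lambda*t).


N = N0 * exp(-lambda * t)
N = 997839 * exp(-0.2085 * 99)
N = 0.0010829

0.0010829


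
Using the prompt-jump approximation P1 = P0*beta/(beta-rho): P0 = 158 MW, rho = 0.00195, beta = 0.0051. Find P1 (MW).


P1/P0 = beta / (beta - rho)
P1/P0 = 0.0051 / (0.0051 - 0.00195) = 1.619048
P1 = 158 * 1.619048 = 255.81 MW

255.81


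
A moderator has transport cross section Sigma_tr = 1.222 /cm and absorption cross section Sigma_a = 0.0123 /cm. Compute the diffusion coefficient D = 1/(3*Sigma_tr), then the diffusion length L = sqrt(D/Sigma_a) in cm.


D = 1 / (3 * Sigma_tr) = 1 / (3 * 1.222) = 0.2727769 cm
L = sqrt(D / Sigma_a)
L = sqrt(0.2727769 / 0.0123)
L = 4.7092 cm

4.7092


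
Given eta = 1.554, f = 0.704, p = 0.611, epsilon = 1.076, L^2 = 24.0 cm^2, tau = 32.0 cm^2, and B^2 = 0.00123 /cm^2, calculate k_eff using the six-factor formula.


k_inf = eta*f*p*eps = 1.554*0.704*0.611*1.076 = 0.7192455
P_TNL = 1/(1 + L^2*B^2) = 1/(1 + 24.0*0.00123) = 0.9713264
P_FNL = exp(-B^2*tau) = exp(-0.00123*32.0) = 0.9614045
k_eff = k_inf * P_TNL * P_FNL = 0.7192455 * 0.9713264 * 0.9614045
k_eff = 0.67166

0.67166


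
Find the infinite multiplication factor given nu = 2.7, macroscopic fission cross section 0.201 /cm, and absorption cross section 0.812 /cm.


k_inf = nu * Sigma_f / Sigma_a
k_inf = 2.7 * 0.201 / 0.812
k_inf = 0.66835

0.66835


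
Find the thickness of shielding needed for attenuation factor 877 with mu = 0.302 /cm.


x = ln(factor) / mu
x = ln(877) / 0.302
x = 22.439 cm

22.439


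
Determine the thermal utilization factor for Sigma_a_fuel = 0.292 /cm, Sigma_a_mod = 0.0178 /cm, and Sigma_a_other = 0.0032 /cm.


f = Sigma_a_fuel / (Sigma_a_fuel + Sigma_a_mod + Sigma_a_other)
f = 0.292 / (0.292 + 0.0178 + 0.0032)
f = 0.93291

0.93291


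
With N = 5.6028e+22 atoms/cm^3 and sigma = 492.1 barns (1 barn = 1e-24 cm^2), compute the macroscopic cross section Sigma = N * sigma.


Sigma = N * sigma_barns * 1e-24
Sigma = 5.6028e+22 * 492.1 * 1e-24
Sigma = 27.571 /cm

27.571


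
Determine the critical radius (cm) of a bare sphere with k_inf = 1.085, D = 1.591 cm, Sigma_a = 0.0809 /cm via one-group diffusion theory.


L^2 = D / Sigma_a = 1.591 / 0.0809 = 19.66625 cm^2
B_m^2 = (k_inf - 1) / L^2 = (1.085 - 1) / 19.66625 = 0.004322125 /cm^2
For a bare sphere: B_g = pi/R, so R_c = pi / sqrt(B_m^2)
R_c = pi / sqrt(0.004322125) = 47.786 cm

47.786


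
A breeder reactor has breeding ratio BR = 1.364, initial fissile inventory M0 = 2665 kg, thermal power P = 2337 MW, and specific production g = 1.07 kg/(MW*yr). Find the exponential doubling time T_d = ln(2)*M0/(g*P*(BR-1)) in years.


Breeding gain G = BR - 1 = 1.364 - 1 = 0.364
Fissile production rate = g * P * G = 1.07 * 2337 * 0.364 = 910.21476 kg/yr
T_d = ln(2) * M0 / (g * P * G)
T_d = ln(2) * 2665 / 910.21476 = 2.0295 yr

2.0295


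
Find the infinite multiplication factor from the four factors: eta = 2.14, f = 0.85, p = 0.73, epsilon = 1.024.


k_inf = eta * f * p * epsilon
k_inf = 2.14 * 0.85 * 0.73 * 1.024
k_inf = 1.3597

1.3597


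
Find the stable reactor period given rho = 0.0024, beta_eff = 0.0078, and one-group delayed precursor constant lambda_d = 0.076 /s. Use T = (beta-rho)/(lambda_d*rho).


T = (beta - rho) / (lambda_d * rho)
T = (0.0078 - 0.0024) / (0.076 * 0.0024)
T = 29.605 s

29.605


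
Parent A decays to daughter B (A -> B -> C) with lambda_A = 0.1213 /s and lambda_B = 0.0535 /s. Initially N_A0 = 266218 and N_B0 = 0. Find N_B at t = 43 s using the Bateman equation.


N_B(t) = lambda_A * N_A0 / (lambda_B - lambda_A) * [exp(-lambda_A*t) - exp(-lambda_B*t)]
exp(-0.1213*43) = 0.005429545; exp(-0.0535*43) = 0.1002087
N_B = 0.1213 * 266218 / (0.0535 - 0.1213) * (0.005429545 - 0.1002087)
N_B = 45142

45142


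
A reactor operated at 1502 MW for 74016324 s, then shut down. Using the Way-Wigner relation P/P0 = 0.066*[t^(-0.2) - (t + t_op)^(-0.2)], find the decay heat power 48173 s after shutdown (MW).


P/P0 = 0.066 * [t^(-0.2) - (t + t_op)^(-0.2)]
P/P0 = 0.066 * [48173^(-0.2) - (48173 + 74016324)^(-0.2)]
P/P0 = 0.066 * [0.1157282 - 0.02667338] = 0.005877618
P = 1502 * 0.005877618 = 8.8282 MW

8.8282


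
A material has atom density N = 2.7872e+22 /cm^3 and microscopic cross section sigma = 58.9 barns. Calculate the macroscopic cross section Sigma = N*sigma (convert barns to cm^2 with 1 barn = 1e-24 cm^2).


Sigma = N * sigma_barns * 1e-24
Sigma = 2.7872e+22 * 58.9 * 1e-24
Sigma = 1.6417 /cm

1.6417


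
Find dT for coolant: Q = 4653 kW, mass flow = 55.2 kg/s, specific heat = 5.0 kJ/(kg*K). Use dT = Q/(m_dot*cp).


dT = Q / (m_dot * cp)
dT = 4653 / (55.2 * 5.0)
dT = 16.859 C

16.859


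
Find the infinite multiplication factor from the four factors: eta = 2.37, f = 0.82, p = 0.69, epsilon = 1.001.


k_inf = eta * f * p * epsilon
k_inf = 2.37 * 0.82 * 0.69 * 1.001
k_inf = 1.3423

1.3423


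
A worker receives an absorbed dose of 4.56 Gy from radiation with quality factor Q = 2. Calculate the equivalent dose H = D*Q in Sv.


H = D * Q
H = 4.56 * 2
H = 9.1200 Sv

9.1200


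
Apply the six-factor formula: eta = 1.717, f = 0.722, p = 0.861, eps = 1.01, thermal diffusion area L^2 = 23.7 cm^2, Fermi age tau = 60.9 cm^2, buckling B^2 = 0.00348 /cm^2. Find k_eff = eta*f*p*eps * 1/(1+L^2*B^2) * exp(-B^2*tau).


k_inf = eta*f*p*eps = 1.717*0.722*0.861*1.01 = 1.078033
P_TNL = 1/(1 + L^2*B^2) = 1/(1 + 23.7*0.00348) = 0.9238080
P_FNL = exp(-B^2*tau) = exp(-0.00348*60.9) = 0.8090197
k_eff = k_inf * P_TNL * P_FNL = 1.078033 * 0.9238080 * 0.8090197
k_eff = 0.80570

0.80570


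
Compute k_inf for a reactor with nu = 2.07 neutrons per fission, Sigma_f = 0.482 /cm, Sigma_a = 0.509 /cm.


k_inf = nu * Sigma_f / Sigma_a
k_inf = 2.07 * 0.482 / 0.509
k_inf = 1.9602

1.9602


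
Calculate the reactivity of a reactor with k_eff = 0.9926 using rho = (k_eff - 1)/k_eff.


rho = (k_eff - 1) / k_eff
rho = (0.9926 - 1) / 0.9926
rho = -0.0074552

-0.0074552


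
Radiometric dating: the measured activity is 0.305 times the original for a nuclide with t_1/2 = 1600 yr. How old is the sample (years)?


lambda = ln(2) / t_half = ln(2) / 1600 = 4.332170e-04 /yr
t = -ln(A/A0) / lambda
t = -ln(0.305) / 4.332170e-04
t = 2741.0 yr

2741.0


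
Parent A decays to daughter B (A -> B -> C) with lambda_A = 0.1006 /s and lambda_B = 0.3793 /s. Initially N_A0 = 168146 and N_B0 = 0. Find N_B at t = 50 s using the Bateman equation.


N_B(t) = lambda_A * N_A0 / (lambda_B - lambda_A) * [exp(-lambda_A*t) - exp(-lambda_B*t)]
exp(-0.1006*50) = 0.006538811; exp(-0.3793*50) = 5.802366e-09
N_B = 0.1006 * 168146 / (0.3793 - 0.1006) * (0.006538811 - 5.802366e-09)
N_B = 396.87

396.87


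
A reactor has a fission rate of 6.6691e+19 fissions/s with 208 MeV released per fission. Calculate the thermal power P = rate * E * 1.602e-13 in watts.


P = fission_rate * E_MeV * 1.602e-13
P = 6.6691e+19 * 208 * 1.602e-13
P = 2.2223e+09 W

2.2223e+09


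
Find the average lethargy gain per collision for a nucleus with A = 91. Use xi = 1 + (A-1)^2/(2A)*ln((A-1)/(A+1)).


xi = 1 + (A-1)^2/(2A) * ln((A-1)/(A+1))
xi = 1 + (91-1)^2/(2*91) * ln((91-1)/(91 +1))
xi = 0.021818

0.021818


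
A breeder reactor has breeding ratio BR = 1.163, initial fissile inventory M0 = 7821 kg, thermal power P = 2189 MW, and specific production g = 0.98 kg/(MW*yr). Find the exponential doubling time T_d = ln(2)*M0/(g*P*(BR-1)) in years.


Breeding gain G = BR - 1 = 1.163 - 1 = 0.163
Fissile production rate = g * P * G = 0.98 * 2189 * 0.163 = 349.67086 kg/yr
T_d = ln(2) * M0 / (g * P * G)
T_d = ln(2) * 7821 / 349.67086 = 15.503 yr

15.503


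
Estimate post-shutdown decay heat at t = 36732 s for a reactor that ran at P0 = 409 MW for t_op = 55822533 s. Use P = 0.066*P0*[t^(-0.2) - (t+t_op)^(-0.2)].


P/P0 = 0.066 * [t^(-0.2) - (t + t_op)^(-0.2)]
P/P0 = 0.066 * [36732^(-0.2) - (36732 + 55822533)^(-0.2)]
P/P0 = 0.066 * [0.1221775 - 0.02822156] = 0.006201092
P = 409 * 0.006201092 = 2.5362 MW

2.5362


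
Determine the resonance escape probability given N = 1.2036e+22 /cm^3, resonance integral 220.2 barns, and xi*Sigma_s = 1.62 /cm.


p = exp(-N * I * 1e-24 / (xi*Sigma_s))
p = exp(-1.2036e+22 * 220.2 * 1e-24 / 1.62)
p = 0.19476

0.19476


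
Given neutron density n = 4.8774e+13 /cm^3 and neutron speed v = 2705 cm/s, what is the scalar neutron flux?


phi = n * v
phi = 4.8774e+13 * 2705
phi = 1.3193e+17 /cm^2/s

1.3193e+17


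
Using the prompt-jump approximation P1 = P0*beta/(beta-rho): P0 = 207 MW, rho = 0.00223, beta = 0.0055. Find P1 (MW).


P1/P0 = beta / (beta - rho)
P1/P0 = 0.0055 / (0.0055 - 0.00223) = 1.681957
P1 = 207 * 1.681957 = 348.17 MW

348.17


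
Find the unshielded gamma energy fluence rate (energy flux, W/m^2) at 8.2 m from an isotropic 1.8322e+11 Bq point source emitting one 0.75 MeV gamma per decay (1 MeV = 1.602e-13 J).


psi = A * E * 1.602e-13 / (4*pi*r^2)
psi = 1.8322e+11 * 0.75 * 1.602e-13 / (4*pi*8.2^2)
psi = 2.6053e-05 W/m^2

2.6053e-05


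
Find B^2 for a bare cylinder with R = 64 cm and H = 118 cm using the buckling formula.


B^2 = (2.405/R)^2 + (pi/H)^2
B^2 = (2.405/64)^2 + (pi/118)^2
B^2 = 0.0021209 /cm^2

0.0021209


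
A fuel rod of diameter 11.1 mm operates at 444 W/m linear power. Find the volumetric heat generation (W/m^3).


r = D / 2 / 1000 = 11.1 / 2 / 1000 = 0.00555 m
q''' = q' / (pi * r^2)
q''' = 444 / (pi * 0.00555^2)
q''' = 4.5883e+06 W/m^3

4.5883e+06


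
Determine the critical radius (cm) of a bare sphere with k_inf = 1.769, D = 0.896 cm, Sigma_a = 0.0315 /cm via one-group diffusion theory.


L^2 = D / Sigma_a = 0.896 / 0.0315 = 28.44444 cm^2
B_m^2 = (k_inf - 1) / L^2 = (1.769 - 1) / 28.44444 = 0.02703516 /cm^2
For a bare sphere: B_g = pi/R, so R_c = pi / sqrt(B_m^2)
R_c = pi / sqrt(0.02703516) = 19.107 cm

19.107


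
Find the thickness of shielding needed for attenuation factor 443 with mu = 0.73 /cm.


x = ln(factor) / mu
x = ln(443) / 0.73
x = 8.3474 cm

8.3474


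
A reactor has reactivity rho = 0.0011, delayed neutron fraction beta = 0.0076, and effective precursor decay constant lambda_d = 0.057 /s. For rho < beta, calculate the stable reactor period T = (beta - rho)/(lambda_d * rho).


T = (beta - rho) / (lambda_d * rho)
T = (0.0076 - 0.0011) / (0.057 * 0.0011)
T = 103.67 s

103.67


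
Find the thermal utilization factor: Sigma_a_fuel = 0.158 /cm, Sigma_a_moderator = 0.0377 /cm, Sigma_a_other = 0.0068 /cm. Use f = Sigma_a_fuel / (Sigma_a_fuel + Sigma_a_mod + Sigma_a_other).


f = Sigma_a_fuel / (Sigma_a_fuel + Sigma_a_mod + Sigma_a_other)
f = 0.158 / (0.158 + 0.0377 + 0.0068)
f = 0.78025

0.78025


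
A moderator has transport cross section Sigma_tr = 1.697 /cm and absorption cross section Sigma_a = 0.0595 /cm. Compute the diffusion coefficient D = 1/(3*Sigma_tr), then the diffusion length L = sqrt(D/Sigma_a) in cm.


D = 1 / (3 * Sigma_tr) = 1 / (3 * 1.697) = 0.1964251 cm
L = sqrt(D / Sigma_a)
L = sqrt(0.1964251 / 0.0595)
L = 1.8169 cm

1.8169


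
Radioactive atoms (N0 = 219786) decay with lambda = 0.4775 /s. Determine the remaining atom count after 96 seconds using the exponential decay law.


N = N0 * exp(-lambda * t)
N = 219786 * exp(-0.4775 * 96)
N = 2.7161e-15

2.7161e-15


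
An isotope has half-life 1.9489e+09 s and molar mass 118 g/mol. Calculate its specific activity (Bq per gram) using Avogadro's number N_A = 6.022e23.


lambda = ln(2) / t_half = ln(2) / 1.9489e+09 = 3.556607e-10 /s
SA = lambda * N_A / M
SA = 3.556607e-10 * 6.022e23 / 118
SA = 1.8151e+12 Bq/g

1.8151e+12


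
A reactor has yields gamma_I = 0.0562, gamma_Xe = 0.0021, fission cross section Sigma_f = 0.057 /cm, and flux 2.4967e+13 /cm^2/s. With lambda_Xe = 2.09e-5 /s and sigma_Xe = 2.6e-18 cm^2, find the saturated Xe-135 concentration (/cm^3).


Xe_eq = (gamma_I + gamma_Xe) * Sigma_f * phi / (lambda_Xe + sigma_Xe * phi)
Numerator = (0.0562 + 0.0021) * 0.057 * 2.4967e+13 = 8.296784e+10
Denominator = 2.09e-5 + 2.6e-18 * 2.4967e+13 = 8.581420e-05
Xe_eq = 8.296784e+10 / 8.581420e-05 = 9.6683e+14 /cm^3

9.6683e+14


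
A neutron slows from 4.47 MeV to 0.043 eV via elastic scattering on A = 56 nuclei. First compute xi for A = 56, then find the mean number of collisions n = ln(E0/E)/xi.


xi = 1 + (A-1)^2/(2A)*ln((A-1)/(A+1)) = 0.03529286 (for A = 56)
n = ln(E0/E) / xi
n = ln(4.47e6 / 0.043) / 0.03529286
n = ln(1.039535e+08) / 0.03529286 = 523.04

523.04


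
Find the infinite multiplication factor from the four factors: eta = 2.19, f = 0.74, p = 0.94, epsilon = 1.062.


k_inf = eta * f * p * epsilon
k_inf = 2.19 * 0.74 * 0.94 * 1.062
k_inf = 1.6178

1.6178


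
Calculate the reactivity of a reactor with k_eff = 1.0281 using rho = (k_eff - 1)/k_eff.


rho = (k_eff - 1) / k_eff
rho = (1.0281 - 1) / 1.0281
rho = 0.027332

0.027332


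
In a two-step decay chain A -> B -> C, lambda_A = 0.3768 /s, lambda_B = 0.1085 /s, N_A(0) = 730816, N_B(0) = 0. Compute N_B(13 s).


N_B(t) = lambda_A * N_A0 / (lambda_B - lambda_A) * [exp(-lambda_A*t) - exp(-lambda_B*t)]
exp(-0.3768*13) = 0.007458507; exp(-0.1085*13) = 0.2440212
N_B = 0.3768 * 730816 / (0.1085 - 0.3768) * (0.007458507 - 0.2440212)
N_B = 242798

242798


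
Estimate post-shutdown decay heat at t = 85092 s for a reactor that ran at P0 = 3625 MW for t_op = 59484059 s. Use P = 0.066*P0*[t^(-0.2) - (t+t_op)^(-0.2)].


P/P0 = 0.066 * [t^(-0.2) - (t + t_op)^(-0.2)]
P/P0 = 0.066 * [85092^(-0.2) - (85092 + 59484059)^(-0.2)]
P/P0 = 0.066 * [0.1032814 - 0.02786094] = 0.004977750
P = 3625 * 0.004977750 = 18.044 MW

18.044


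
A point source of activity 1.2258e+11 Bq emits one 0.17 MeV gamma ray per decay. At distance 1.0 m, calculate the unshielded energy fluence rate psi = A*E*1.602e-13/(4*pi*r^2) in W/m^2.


psi = A * E * 1.602e-13 / (4*pi*r^2)
psi = 1.2258e+11 * 0.17 * 1.602e-13 / (4*pi*1.0^2)
psi = 2.6566e-04 W/m^2

2.6566e-04


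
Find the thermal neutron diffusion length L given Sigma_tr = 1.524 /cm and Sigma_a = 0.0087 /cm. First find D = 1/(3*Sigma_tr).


D = 1 / (3 * Sigma_tr) = 1 / (3 * 1.524) = 0.2187227 cm
L = sqrt(D / Sigma_a)
L = sqrt(0.2187227 / 0.0087)
L = 5.0140 cm

5.0140


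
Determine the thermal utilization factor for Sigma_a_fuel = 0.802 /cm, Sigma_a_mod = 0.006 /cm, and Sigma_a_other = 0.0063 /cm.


f = Sigma_a_fuel / (Sigma_a_fuel + Sigma_a_mod + Sigma_a_other)
f = 0.802 / (0.802 + 0.006 + 0.0063)
f = 0.98490

0.98490


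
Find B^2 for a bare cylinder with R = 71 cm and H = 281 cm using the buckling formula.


B^2 = (2.405/R)^2 + (pi/H)^2
B^2 = (2.405/71)^2 + (pi/281)^2
B^2 = 0.0012724 /cm^2

0.0012724


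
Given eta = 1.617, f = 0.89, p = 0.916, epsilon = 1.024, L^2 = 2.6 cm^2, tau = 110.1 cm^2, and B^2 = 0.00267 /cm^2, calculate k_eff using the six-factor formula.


k_inf = eta*f*p*eps = 1.617*0.89*0.916*1.024 = 1.349881
P_TNL = 1/(1 + L^2*B^2) = 1/(1 + 2.6*0.00267) = 0.9931059
P_FNL = exp(-B^2*tau) = exp(-0.00267*110.1) = 0.7453011
k_eff = k_inf * P_TNL * P_FNL = 1.349881 * 0.9931059 * 0.7453011
k_eff = 0.99913

0.99913


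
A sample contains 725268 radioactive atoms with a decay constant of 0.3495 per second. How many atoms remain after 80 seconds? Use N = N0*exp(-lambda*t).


N = N0 * exp(-lambda * t)
N = 725268 * exp(-0.3495 * 80)
N = 5.2195e-07

5.2195e-07


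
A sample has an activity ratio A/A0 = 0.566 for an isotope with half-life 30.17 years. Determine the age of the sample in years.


lambda = ln(2) / t_half = ln(2) / 30.17 = 0.02297472 /yr
t = -ln(A/A0) / lambda
t = -ln(0.566) / 0.02297472
t = 24.773 yr

24.773


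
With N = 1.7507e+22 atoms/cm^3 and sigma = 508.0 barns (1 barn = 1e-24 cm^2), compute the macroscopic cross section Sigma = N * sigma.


Sigma = N * sigma_barns * 1e-24
Sigma = 1.7507e+22 * 508.0 * 1e-24
Sigma = 8.8936 /cm

8.8936


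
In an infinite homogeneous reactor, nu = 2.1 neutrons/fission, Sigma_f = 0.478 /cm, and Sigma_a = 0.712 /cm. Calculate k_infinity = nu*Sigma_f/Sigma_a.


k_inf = nu * Sigma_f / Sigma_a
k_inf = 2.1 * 0.478 / 0.712
k_inf = 1.4098

1.4098


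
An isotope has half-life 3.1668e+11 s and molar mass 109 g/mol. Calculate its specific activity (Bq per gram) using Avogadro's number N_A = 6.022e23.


lambda = ln(2) / t_half = ln(2) / 3.1668e+11 = 2.188794e-12 /s
SA = lambda * N_A / M
SA = 2.188794e-12 * 6.022e23 / 109
SA = 1.2093e+10 Bq/g

1.2093e+10


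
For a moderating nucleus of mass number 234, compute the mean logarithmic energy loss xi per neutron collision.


xi = 1 + (A-1)^2/(2A) * ln((A-1)/(A+1))
xi = 1 + (234-1)^2/(2*234) * ln((234-1)/(234 +1))
xi = 0.0085227

0.0085227


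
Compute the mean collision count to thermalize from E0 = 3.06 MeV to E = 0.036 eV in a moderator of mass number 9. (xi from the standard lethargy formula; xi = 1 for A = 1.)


xi = 1 + (A-1)^2/(2A)*ln((A-1)/(A+1)) = 0.2066007 (for A = 9)
n = ln(E0/E) / xi
n = ln(3.06e6 / 0.036) / 0.2066007
n = ln(8.500000e+07) / 0.2066007 = 88.374

88.374


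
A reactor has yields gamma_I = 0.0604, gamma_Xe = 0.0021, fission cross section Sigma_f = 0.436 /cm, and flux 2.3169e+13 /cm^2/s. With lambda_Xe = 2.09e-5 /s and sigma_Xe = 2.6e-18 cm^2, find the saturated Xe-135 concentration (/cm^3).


Xe_eq = (gamma_I + gamma_Xe) * Sigma_f * phi / (lambda_Xe + sigma_Xe * phi)
Numerator = (0.0604 + 0.0021) * 0.436 * 2.3169e+13 = 6.313552e+11
Denominator = 2.09e-5 + 2.6e-18 * 2.3169e+13 = 8.113940e-05
Xe_eq = 6.313552e+11 / 8.113940e-05 = 7.7811e+15 /cm^3

7.7811e+15


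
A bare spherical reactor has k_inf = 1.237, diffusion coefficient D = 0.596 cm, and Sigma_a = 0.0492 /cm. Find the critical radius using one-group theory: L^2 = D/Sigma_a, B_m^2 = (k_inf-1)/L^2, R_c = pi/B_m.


L^2 = D / Sigma_a = 0.596 / 0.0492 = 12.11382 cm^2
B_m^2 = (k_inf - 1) / L^2 = (1.237 - 1) / 12.11382 = 0.01956443 /cm^2
For a bare sphere: B_g = pi/R, so R_c = pi / sqrt(B_m^2)
R_c = pi / sqrt(0.01956443) = 22.460 cm

22.460


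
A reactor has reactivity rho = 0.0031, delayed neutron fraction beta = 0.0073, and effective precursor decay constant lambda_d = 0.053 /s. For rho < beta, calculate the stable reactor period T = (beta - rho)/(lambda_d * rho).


T = (beta - rho) / (lambda_d * rho)
T = (0.0073 - 0.0031) / (0.053 * 0.0031)
T = 25.563 s

25.563


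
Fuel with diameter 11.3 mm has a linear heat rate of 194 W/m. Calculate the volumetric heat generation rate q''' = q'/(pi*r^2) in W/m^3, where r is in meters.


r = D / 2 / 1000 = 11.3 / 2 / 1000 = 0.00565 m
q''' = q' / (pi * r^2)
q''' = 194 / (pi * 0.00565^2)
q''' = 1.9344e+06 W/m^3

1.9344e+06


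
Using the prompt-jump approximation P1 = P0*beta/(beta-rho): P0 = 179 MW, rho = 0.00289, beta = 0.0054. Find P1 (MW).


P1/P0 = beta / (beta - rho)
P1/P0 = 0.0054 / (0.0054 - 0.00289) = 2.151394
P1 = 179 * 2.151394 = 385.10 MW

385.10


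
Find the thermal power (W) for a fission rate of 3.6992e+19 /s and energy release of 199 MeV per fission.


P = fission_rate * E_MeV * 1.602e-13
P = 3.6992e+19 * 199 * 1.602e-13
P = 1.1793e+09 W

1.1793e+09


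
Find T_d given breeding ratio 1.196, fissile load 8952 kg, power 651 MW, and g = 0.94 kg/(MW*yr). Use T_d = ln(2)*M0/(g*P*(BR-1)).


Breeding gain G = BR - 1 = 1.196 - 1 = 0.196
Fissile production rate = g * P * G = 0.94 * 651 * 0.196 = 119.94024 kg/yr
T_d = ln(2) * M0 / (g * P * G)
T_d = ln(2) * 8952 / 119.94024 = 51.735 yr

51.735


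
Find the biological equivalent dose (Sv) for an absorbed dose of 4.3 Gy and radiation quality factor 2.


H = D * Q
H = 4.3 * 2
H = 8.6000 Sv

8.6000


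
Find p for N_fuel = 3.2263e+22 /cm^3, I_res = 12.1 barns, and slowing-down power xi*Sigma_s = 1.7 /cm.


p = exp(-N * I * 1e-24 / (xi*Sigma_s))
p = exp(-3.2263e+22 * 12.1 * 1e-24 / 1.7)
p = 0.79482

0.79482


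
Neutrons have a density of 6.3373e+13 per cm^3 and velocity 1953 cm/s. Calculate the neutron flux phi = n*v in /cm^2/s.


phi = n * v
phi = 6.3373e+13 * 1953
phi = 1.2377e+17 /cm^2/s

1.2377e+17


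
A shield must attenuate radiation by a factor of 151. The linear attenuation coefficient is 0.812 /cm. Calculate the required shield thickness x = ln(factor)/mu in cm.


x = ln(factor) / mu
x = ln(151) / 0.812
x = 6.1789 cm

6.1789


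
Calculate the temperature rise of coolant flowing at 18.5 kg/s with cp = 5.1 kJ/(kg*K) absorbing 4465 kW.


dT = Q / (m_dot * cp)
dT = 4465 / (18.5 * 5.1)
dT = 47.324 C

47.324


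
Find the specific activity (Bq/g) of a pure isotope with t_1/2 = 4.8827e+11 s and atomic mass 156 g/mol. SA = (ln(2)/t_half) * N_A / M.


lambda = ln(2) / t_half = ln(2) / 4.8827e+11 = 1.419598e-12 /s
SA = lambda * N_A / M
SA = 1.419598e-12 * 6.022e23 / 156
SA = 5.4800e+09 Bq/g

5.4800e+09


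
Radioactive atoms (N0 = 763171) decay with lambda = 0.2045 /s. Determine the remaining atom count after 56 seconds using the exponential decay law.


N = N0 * exp(-lambda * t)
N = 763171 * exp(-0.2045 * 56)
N = 8.1111

8.1111


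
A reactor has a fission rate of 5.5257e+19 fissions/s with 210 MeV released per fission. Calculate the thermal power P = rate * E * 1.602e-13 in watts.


P = fission_rate * E_MeV * 1.602e-13
P = 5.5257e+19 * 210 * 1.602e-13
P = 1.8590e+09 W

1.8590e+09


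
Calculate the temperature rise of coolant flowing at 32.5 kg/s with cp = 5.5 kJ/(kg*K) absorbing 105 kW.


dT = Q / (m_dot * cp)
dT = 105 / (32.5 * 5.5)
dT = 0.58741 C

0.58741


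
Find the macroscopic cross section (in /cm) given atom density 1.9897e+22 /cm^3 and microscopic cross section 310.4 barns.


Sigma = N * sigma_barns * 1e-24
Sigma = 1.9897e+22 * 310.4 * 1e-24
Sigma = 6.1760 /cm

6.1760


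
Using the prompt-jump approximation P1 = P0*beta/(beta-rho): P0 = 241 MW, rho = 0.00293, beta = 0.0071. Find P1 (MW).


P1/P0 = beta / (beta - rho)
P1/P0 = 0.0071 / (0.0071 - 0.00293) = 1.702638
P1 = 241 * 1.702638 = 410.34 MW

410.34


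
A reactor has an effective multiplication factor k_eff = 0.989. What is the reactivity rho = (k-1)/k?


rho = (k_eff - 1) / k_eff
rho = (0.989 - 1) / 0.989
rho = -0.011122

-0.011122


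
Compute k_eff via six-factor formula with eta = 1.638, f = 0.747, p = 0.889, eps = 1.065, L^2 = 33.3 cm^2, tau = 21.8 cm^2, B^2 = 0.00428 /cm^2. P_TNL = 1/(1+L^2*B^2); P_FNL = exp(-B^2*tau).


k_inf = eta*f*p*eps = 1.638*0.747*0.889*1.065 = 1.158473
P_TNL = 1/(1 + L^2*B^2) = 1/(1 + 33.3*0.00428) = 0.8752551
P_FNL = exp(-B^2*tau) = exp(-0.00428*21.8) = 0.9109165
k_eff = k_inf * P_TNL * P_FNL = 1.158473 * 0.8752551 * 0.9109165
k_eff = 0.92363

0.92363


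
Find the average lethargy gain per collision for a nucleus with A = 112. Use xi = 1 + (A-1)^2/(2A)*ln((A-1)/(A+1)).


xi = 1 + (A-1)^2/(2A) * ln((A-1)/(A+1))
xi = 1 + (112-1)^2/(2*112) * ln((112-1)/(112 +1))
xi = 0.017751

0.017751


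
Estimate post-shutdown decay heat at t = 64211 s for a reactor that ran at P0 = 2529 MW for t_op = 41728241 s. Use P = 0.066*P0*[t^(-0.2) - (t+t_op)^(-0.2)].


P/P0 = 0.066 * [t^(-0.2) - (t + t_op)^(-0.2)]
P/P0 = 0.066 * [64211^(-0.2) - (64211 + 41728241)^(-0.2)]
P/P0 = 0.066 * [0.1092643 - 0.02990752] = 0.005237547
P = 2529 * 0.005237547 = 13.246 MW

13.246


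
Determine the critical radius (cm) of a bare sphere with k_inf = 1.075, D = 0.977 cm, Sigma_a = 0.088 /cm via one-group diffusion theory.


L^2 = D / Sigma_a = 0.977 / 0.088 = 11.10227 cm^2
B_m^2 = (k_inf - 1) / L^2 = (1.075 - 1) / 11.10227 = 0.006755375 /cm^2
For a bare sphere: B_g = pi/R, so R_c = pi / sqrt(B_m^2)
R_c = pi / sqrt(0.006755375) = 38.223 cm

38.223


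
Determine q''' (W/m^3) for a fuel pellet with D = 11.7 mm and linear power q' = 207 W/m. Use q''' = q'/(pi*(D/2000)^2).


r = D / 2 / 1000 = 11.7 / 2 / 1000 = 0.00585 m
q''' = q' / (pi * r^2)
q''' = 207 / (pi * 0.00585^2)
q''' = 1.9253e+06 W/m^3

1.9253e+06


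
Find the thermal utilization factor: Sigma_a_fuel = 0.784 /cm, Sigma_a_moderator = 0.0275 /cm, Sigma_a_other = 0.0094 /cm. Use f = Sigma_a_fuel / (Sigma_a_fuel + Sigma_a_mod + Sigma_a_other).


f = Sigma_a_fuel / (Sigma_a_fuel + Sigma_a_mod + Sigma_a_other)
f = 0.784 / (0.784 + 0.0275 + 0.0094)
f = 0.95505

0.95505


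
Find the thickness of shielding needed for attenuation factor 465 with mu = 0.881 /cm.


x = ln(factor) / mu
x = ln(465) / 0.881
x = 6.9717 cm

6.9717


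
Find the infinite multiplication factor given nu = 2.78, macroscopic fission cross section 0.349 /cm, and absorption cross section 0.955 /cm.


k_inf = nu * Sigma_f / Sigma_a
k_inf = 2.78 * 0.349 / 0.955
k_inf = 1.0159

1.0159


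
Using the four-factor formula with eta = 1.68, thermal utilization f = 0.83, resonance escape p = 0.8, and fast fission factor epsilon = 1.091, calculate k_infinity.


k_inf = eta * f * p * epsilon
k_inf = 1.68 * 0.83 * 0.8 * 1.091
k_inf = 1.2170

1.2170


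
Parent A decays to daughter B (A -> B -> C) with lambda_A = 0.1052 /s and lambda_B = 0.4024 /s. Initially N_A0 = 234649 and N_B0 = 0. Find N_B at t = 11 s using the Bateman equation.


N_B(t) = lambda_A * N_A0 / (lambda_B - lambda_A) * [exp(-lambda_A*t) - exp(-lambda_B*t)]
exp(-0.1052*11) = 0.3143652; exp(-0.4024*11) = 0.01195746
N_B = 0.1052 * 234649 / (0.4024 - 0.1052) * (0.3143652 - 0.01195746)
N_B = 25118

25118


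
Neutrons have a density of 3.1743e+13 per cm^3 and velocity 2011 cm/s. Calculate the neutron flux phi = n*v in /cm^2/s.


phi = n * v
phi = 3.1743e+13 * 2011
phi = 6.3835e+16 /cm^2/s

6.3835e+16


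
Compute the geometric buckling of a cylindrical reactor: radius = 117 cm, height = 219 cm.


B^2 = (2.405/R)^2 + (pi/H)^2
B^2 = (2.405/117)^2 + (pi/219)^2
B^2 = 6.2831e-04 /cm^2

6.2831e-04
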